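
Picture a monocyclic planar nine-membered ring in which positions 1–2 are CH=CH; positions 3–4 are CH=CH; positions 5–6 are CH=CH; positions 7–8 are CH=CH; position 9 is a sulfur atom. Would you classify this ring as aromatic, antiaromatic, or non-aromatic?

Every ring atom contributes a p orbital perpendicular to the ring (the double-bond atoms are sp², each contributing one p electron; the sulfur donates one lone pair from its p orbital), so the π system is cyclic and fully conjugated.
Counting π electrons: 4 × 2 = 8 from the double-bond units + 2 from the S atom = 10.
That gives a 4n+2 count (10, n = 2).

Aromatic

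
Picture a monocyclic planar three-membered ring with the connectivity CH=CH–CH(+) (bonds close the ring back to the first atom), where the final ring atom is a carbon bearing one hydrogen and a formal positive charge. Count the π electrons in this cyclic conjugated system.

2

The p orbitals form a continuous loop: the double-bond atoms are sp², each contributing one p electron; the carbocation has an empty p orbital. The ring is fully conjugated.
Tallying contributions gives 1 × 2 = 2 from the double-bond unit + 0 from the CH(+) atom = 2.
This is the cyclopropenyl cation.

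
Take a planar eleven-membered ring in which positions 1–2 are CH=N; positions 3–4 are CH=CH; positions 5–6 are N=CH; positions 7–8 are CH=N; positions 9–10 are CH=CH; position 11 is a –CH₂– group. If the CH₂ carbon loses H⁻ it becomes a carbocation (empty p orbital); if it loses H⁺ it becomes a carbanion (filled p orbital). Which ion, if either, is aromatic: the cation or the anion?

The cation

Both ions have a continuous loop of p orbitals — each ring atom is sp².
Cation: 5 × 2 + 0 = 10 π electrons → 4(2)+2, aromatic.
Anion: 5 × 2 + 2 = 12 π electrons → 4(3), antiaromatic.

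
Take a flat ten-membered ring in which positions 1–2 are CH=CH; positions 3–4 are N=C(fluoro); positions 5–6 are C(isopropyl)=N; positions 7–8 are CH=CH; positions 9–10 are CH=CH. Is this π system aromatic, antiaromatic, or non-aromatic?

All ring atoms are sp² and supply a p orbital to the ring (each doubly-bonded ring atom is sp² with one p-orbital electron; each sp² =N– keeps its lone pair in-plane and puts one electron into the π system); the conjugation is uninterrupted.
Tallying contributions gives 5 × 2 = 10 from the 5 double-bond units.
10 = 4(2) + 2, which satisfies Hückel's 4n+2 rule.

Aromatic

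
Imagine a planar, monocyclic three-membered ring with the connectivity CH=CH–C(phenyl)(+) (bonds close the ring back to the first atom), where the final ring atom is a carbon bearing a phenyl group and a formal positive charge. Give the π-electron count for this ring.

2

Every ring atom contributes a p orbital perpendicular to the ring (every atom in a ring double bond is sp² and brings one electron to the p orbital; the carbocation has an empty p orbital), so the π system is cyclic and fully conjugated.
Adding the contributions, 1 × 2 = 2 from the double-bond unit + 0 from the C(phenyl)(+) atom = 2.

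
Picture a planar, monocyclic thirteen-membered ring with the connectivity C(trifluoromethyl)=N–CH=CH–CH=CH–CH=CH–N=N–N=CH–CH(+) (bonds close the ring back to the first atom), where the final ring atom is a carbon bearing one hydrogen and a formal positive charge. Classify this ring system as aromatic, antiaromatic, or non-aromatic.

Antiaromatic

Every ring atom contributes a p orbital perpendicular to the ring (each doubly-bonded ring atom is sp² with one p-orbital electron; each sp² =N– keeps its lone pair in-plane and puts one electron into the π system; the carbocation has an empty p orbital), so the π system is cyclic and fully conjugated.
Counting π electrons: 6 × 2 = 12 from the double-bond units + 0 from the CH(+) atom = 12.
A 4n π count (12, n = 3) in a planar conjugated ring means antiaromatic.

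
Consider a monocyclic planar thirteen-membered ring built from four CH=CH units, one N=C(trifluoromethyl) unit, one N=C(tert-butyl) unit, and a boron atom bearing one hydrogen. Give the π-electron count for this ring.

12

Every ring atom contributes a p orbital perpendicular to the ring (the double-bond atoms are sp², each contributing one p electron; each sp² =N– keeps its lone pair in-plane and puts one electron into the π system; the boron has an empty p orbital), so the π system is cyclic and fully conjugated.
Counting π electrons: 6 × 2 = 12 from the double-bond units + 0 from the BH atom = 12.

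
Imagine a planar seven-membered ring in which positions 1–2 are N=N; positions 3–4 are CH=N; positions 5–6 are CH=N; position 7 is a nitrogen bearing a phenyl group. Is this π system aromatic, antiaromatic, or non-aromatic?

Antiaromatic

Every ring atom contributes a p orbital perpendicular to the ring (every atom in a ring double bond is sp² and brings one electron to the p orbital; each sp² =N– keeps its lone pair in-plane and puts one electron into the π system; the pyrrole-type nitrogen donates its lone pair from the p orbital), so the π system is cyclic and fully conjugated.
π-electron count: 3 × 2 = 6 from the double-bond units + 2 from the N(phenyl) atom = 8.
8 = 4(2); a planar, fully conjugated 4n system is antiaromatic.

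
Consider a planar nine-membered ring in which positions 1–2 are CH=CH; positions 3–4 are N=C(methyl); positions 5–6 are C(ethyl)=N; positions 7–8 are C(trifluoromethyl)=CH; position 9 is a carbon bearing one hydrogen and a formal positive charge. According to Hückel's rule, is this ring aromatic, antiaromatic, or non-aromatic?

Antiaromatic

The p orbitals form a continuous loop: every atom in a ring double bond is sp² and brings one electron to the p orbital; each =N– nitrogen is pyridine-type (lone pair in the sp² plane, one electron in the p orbital); the carbocation has an empty p orbital. The ring is fully conjugated.
Adding the contributions, 4 × 2 = 8 from the double-bond units + 0 from the CH(+) atom = 8.
With 8 = 4·2 π electrons, Hückel's rule classifies the planar ring as antiaromatic.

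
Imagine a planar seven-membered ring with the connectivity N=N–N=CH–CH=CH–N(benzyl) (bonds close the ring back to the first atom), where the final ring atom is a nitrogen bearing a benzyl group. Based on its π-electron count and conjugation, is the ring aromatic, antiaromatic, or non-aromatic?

The p orbitals form a continuous loop: the double-bond atoms are sp², each contributing one p electron; each sp² =N– keeps its lone pair in-plane and puts one electron into the π system; the pyrrole-type nitrogen donates its lone pair from the p orbital. The ring is fully conjugated.
Adding the contributions, 3 × 2 = 6 from the double-bond units + 2 from the N(benzyl) atom = 8.
A 4n π count (8, n = 2) in a planar conjugated ring means antiaromatic.

Antiaromatic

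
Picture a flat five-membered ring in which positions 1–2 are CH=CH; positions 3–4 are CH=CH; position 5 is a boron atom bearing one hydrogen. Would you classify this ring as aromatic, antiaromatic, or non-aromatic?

Antiaromatic

All ring atoms are sp² and supply a p orbital to the ring (the double-bond atoms are sp², each contributing one p electron; the boron has an empty p orbital); the conjugation is uninterrupted.
π-electron count: 2 × 2 = 4 from the double-bond units + 0 from the BH atom = 4.
4 is a 4n count (n = 1), so the planar conjugated ring is antiaromatic.
(The species described is borole.)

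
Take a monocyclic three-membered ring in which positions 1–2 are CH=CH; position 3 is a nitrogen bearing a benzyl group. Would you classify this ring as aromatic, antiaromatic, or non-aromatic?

Antiaromatic

Every ring atom contributes a p orbital perpendicular to the ring (the double-bond atoms are sp², each contributing one p electron; the pyrrole-type nitrogen donates its lone pair from the p orbital), so the π system is cyclic and fully conjugated.
π-electron count: 1 × 2 = 2 from the double-bond unit + 2 from the N(benzyl) atom = 4.
4 is a 4n count (n = 1), so the planar conjugated ring is antiaromatic.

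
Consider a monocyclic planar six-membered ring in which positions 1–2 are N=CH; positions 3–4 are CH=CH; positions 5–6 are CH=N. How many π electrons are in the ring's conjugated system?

Check conjugation: each doubly-bonded ring atom is sp² with one p-orbital electron; each =N– nitrogen is pyridine-type (lone pair in the sp² plane, one electron in the p orbital) — every position has a p orbital, so the cyclic π system is continuous.
Counting π electrons: 3 × 2 = 6 from the 3 double-bond units.

6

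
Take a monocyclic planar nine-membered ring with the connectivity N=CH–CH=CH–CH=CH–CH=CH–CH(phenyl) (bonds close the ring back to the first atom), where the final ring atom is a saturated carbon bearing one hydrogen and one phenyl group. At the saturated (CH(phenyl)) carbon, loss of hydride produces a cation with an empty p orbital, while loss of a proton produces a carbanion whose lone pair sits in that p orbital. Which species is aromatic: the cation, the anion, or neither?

The anion

In both ions every ring atom is sp² and contributes a p orbital, so both rings are fully conjugated.
Cation: 4 × 2 + 0 = 8 π electrons → 4(2), antiaromatic.
Anion: 4 × 2 + 2 = 10 π electrons → 4(2)+2, aromatic.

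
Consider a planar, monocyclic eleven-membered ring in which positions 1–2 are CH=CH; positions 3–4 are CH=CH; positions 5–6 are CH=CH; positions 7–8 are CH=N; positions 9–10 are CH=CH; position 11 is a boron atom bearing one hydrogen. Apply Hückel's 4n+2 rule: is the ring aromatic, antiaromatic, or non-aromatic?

The p orbitals form a continuous loop: the double-bond atoms are sp², each contributing one p electron; each sp² =N– keeps its lone pair in-plane and puts one electron into the π system; the boron has an empty p orbital. The ring is fully conjugated.
Tallying contributions gives 5 × 2 = 10 from the double-bond units + 0 from the BH atom = 10.
With 10 π electrons (n = 2), the Hückel 4n+2 condition holds.

Aromatic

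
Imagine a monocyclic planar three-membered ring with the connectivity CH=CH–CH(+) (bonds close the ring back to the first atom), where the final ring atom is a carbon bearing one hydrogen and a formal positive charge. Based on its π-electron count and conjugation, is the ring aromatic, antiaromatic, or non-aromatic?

Aromatic

The p orbitals form a continuous loop: the double-bond atoms are sp², each contributing one p electron; the carbocation has an empty p orbital. The ring is fully conjugated.
Tallying contributions gives 1 × 2 = 2 from the double-bond unit + 0 from the CH(+) atom = 2.
That gives a 4n+2 count (2, n = 0).
(The species described is the cyclopropenyl cation.)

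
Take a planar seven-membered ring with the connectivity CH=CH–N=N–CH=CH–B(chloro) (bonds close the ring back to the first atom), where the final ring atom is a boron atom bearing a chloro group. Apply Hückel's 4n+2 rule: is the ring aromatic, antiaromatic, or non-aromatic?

Aromatic

Every ring atom contributes a p orbital perpendicular to the ring (the double-bond atoms are sp², each contributing one p electron; each =N– nitrogen is pyridine-type (lone pair in the sp² plane, one electron in the p orbital); the boron has an empty p orbital), so the π system is cyclic and fully conjugated.
Adding the contributions, 3 × 2 = 6 from the double-bond units + 0 from the B(chloro) atom = 6.
6 = 4(1) + 2, which satisfies Hückel's 4n+2 rule.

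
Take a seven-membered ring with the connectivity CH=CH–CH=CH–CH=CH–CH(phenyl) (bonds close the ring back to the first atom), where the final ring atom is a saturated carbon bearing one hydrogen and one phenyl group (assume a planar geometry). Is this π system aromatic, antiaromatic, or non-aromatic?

Because that saturated carbon is sp³ and has no p orbital in the ring π system at the CH(phenyl) position, the π system cannot extend all the way around the ring.
Broken conjugation rules out both aromaticity and antiaromaticity.

Non-aromatic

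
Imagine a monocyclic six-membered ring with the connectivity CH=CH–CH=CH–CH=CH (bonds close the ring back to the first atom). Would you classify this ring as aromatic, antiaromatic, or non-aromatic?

All ring atoms are sp² and supply a p orbital to the ring (each doubly-bonded ring atom is sp² with one p-orbital electron); the conjugation is uninterrupted.
Counting π electrons: 3 × 2 = 6 from the 3 double-bond units.
With 6 π electrons (n = 1), the Hückel 4n+2 condition holds.
(The species described is benzene.)

Aromatic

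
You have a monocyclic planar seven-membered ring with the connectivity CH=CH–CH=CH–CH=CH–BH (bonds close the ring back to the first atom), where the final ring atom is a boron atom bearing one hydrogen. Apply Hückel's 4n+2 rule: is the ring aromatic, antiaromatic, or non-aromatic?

Aromatic

The p orbitals form a continuous loop: the double-bond atoms are sp², each contributing one p electron; the boron has an empty p orbital. The ring is fully conjugated.
Adding the contributions, 3 × 2 = 6 from the double-bond units + 0 from the BH atom = 6.
With 6 π electrons (n = 1), the Hückel 4n+2 condition holds.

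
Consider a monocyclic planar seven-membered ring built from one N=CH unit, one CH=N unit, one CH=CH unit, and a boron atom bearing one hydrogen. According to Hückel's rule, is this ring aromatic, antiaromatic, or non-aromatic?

The p orbitals form a continuous loop: the double-bond atoms are sp², each contributing one p electron; each =N– nitrogen is pyridine-type (lone pair in the sp² plane, one electron in the p orbital); the boron has an empty p orbital. The ring is fully conjugated.
Tallying contributions gives 3 × 2 = 6 from the double-bond units + 0 from the BH atom = 6.
6 = 4(1) + 2, which satisfies Hückel's 4n+2 rule.

Aromatic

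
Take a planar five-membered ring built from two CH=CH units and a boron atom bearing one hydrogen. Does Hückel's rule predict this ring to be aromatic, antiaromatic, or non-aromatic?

All ring atoms are sp² and supply a p orbital to the ring (the double-bond atoms are sp², each contributing one p electron; the boron has an empty p orbital); the conjugation is uninterrupted.
Tallying contributions gives 2 × 2 = 4 from the double-bond units + 0 from the BH atom = 4.
With 4 = 4·1 π electrons, Hückel's rule classifies the planar ring as antiaromatic.
(The species described is borole.)

Antiaromatic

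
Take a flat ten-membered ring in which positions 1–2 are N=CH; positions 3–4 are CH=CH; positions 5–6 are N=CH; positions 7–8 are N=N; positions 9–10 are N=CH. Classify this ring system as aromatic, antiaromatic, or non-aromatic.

All ring atoms are sp² and supply a p orbital to the ring (every atom in a ring double bond is sp² and brings one electron to the p orbital; the doubly-bonded nitrogens are pyridine-type — their lone pairs lie in the ring plane, leaving one electron in the p orbital); the conjugation is uninterrupted.
Counting π electrons: 5 × 2 = 10 from the 5 double-bond units.
With 10 π electrons (n = 2), the Hückel 4n+2 condition holds.

Aromatic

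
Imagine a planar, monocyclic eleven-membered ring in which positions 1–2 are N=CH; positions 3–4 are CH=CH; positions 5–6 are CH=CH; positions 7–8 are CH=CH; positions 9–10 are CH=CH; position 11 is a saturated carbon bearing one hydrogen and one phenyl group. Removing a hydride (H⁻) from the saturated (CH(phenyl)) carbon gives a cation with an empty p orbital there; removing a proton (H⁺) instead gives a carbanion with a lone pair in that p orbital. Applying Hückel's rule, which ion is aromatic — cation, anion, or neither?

Both ions have a continuous loop of p orbitals — each ring atom is sp².
Cation: 5 × 2 + 0 = 10 π electrons → 4(2)+2, aromatic.
Anion: 5 × 2 + 2 = 12 π electrons → 4(3), antiaromatic.

The cation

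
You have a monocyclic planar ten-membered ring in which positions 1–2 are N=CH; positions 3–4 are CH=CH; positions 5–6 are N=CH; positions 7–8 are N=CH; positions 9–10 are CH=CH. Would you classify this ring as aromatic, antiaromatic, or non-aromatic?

Every ring atom contributes a p orbital perpendicular to the ring (each doubly-bonded ring atom is sp² with one p-orbital electron; the doubly-bonded nitrogens are pyridine-type — their lone pairs lie in the ring plane, leaving one electron in the p orbital), so the π system is cyclic and fully conjugated.
Adding the contributions, 5 × 2 = 10 from the 5 double-bond units.
10 = 4(2) + 2, which satisfies Hückel's 4n+2 rule.

Aromatic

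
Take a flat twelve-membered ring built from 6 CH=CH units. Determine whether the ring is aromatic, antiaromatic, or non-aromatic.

Check conjugation: the double-bond atoms are sp², each contributing one p electron — every position has a p orbital, so the cyclic π system is continuous.
π-electron count: 6 × 2 = 12 from the 6 double-bond units.
12 = 4(3); a planar, fully conjugated 4n system is antiaromatic.

Antiaromatic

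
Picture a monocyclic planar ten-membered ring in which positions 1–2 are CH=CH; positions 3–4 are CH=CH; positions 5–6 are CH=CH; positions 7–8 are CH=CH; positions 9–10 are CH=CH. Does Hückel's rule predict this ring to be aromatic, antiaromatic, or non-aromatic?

Aromatic

The p orbitals form a continuous loop: every atom in a ring double bond is sp² and brings one electron to the p orbital. The ring is fully conjugated.
Counting π electrons: 5 × 2 = 10 from the 5 double-bond units.
With 10 π electrons (n = 2), the Hückel 4n+2 condition holds.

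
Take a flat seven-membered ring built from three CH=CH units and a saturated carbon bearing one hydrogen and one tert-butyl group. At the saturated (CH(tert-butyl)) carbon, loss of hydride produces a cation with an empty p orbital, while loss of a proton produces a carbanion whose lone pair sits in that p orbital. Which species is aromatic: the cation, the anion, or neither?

Both ions have a continuous loop of p orbitals — each ring atom is sp².
Cation: 3 × 2 + 0 = 6 π electrons → 4(1)+2, aromatic.
Anion: 3 × 2 + 2 = 8 π electrons → 4(2), antiaromatic.

The cation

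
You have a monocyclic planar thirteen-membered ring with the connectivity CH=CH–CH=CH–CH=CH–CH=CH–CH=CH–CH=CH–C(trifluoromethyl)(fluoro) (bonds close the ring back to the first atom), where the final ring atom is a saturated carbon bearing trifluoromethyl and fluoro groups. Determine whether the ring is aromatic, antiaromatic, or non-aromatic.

Non-aromatic

At the C(trifluoromethyl)(fluoro) position, that saturated carbon is sp³ and has no p orbital in the ring π system; the ring's p-orbital overlap is broken there.
Hückel's rule only applies to fully conjugated rings, so this one is simply non-aromatic.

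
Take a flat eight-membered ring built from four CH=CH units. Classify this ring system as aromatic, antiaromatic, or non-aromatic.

Check conjugation: every atom in a ring double bond is sp² and brings one electron to the p orbital — every position has a p orbital, so the cyclic π system is continuous.
Adding the contributions, 4 × 2 = 8 from the 4 double-bond units.
A 4n π count (8, n = 2) in a planar conjugated ring means antiaromatic.

Antiaromatic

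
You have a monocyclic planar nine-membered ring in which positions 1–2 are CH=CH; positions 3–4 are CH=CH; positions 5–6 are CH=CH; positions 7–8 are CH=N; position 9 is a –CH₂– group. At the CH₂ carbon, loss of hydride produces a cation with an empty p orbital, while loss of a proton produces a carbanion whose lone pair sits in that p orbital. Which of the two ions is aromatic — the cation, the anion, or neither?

In both ions every ring atom is sp² and contributes a p orbital, so both rings are fully conjugated.
Cation: 4 × 2 + 0 = 8 π electrons → 4(2), antiaromatic.
Anion: 4 × 2 + 2 = 10 π electrons → 4(2)+2, aromatic.

The anion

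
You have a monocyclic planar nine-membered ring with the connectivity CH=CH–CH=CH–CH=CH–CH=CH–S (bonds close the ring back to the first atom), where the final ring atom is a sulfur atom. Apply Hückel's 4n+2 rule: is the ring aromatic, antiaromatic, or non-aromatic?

All ring atoms are sp² and supply a p orbital to the ring (each doubly-bonded ring atom is sp² with one p-orbital electron; the sulfur donates one lone pair from its p orbital); the conjugation is uninterrupted.
Counting π electrons: 4 × 2 = 8 from the double-bond units + 2 from the S atom = 10.
Since 10 = 4·2 + 2, the ring meets the 4n+2 criterion.

Aromatic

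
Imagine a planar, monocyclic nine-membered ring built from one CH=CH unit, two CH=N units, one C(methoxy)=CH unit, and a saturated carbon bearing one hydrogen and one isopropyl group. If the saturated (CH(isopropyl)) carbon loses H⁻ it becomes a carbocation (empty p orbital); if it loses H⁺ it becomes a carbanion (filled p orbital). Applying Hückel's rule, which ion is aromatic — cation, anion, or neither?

Once that carbon is sp², every ring atom has a p orbital and both ions are fully conjugated.
Cation: 4 × 2 + 0 = 8 π electrons → 4(2), antiaromatic.
Anion: 4 × 2 + 2 = 10 π electrons → 4(2)+2, aromatic.

The anion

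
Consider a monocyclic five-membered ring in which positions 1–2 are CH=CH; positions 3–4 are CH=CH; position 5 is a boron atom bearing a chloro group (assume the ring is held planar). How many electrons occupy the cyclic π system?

Every ring atom contributes a p orbital perpendicular to the ring (each doubly-bonded ring atom is sp² with one p-orbital electron; the boron has an empty p orbital), so the π system is cyclic and fully conjugated.
π-electron count: 2 × 2 = 4 from the double-bond units + 0 from the B(chloro) atom = 4.

4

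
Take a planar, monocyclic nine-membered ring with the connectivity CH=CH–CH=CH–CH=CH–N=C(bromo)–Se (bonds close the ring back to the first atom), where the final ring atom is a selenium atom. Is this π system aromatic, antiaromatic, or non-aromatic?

Every ring atom contributes a p orbital perpendicular to the ring (the double-bond atoms are sp², each contributing one p electron; each sp² =N– keeps its lone pair in-plane and puts one electron into the π system; the selenium donates one lone pair from its p orbital), so the π system is cyclic and fully conjugated.
Tallying contributions gives 4 × 2 = 8 from the double-bond units + 2 from the Se atom = 10.
Since 10 = 4·2 + 2, the ring meets the 4n+2 criterion.

Aromatic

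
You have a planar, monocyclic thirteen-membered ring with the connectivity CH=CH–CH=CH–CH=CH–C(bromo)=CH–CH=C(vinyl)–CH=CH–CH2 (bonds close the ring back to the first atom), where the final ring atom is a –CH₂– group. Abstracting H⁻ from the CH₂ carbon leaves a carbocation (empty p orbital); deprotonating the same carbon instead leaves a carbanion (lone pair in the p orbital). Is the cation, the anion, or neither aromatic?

The anion

In either ion the ring is fully conjugated: every atom, including the new sp² carbon, supplies a p orbital.
Cation: 6 × 2 + 0 = 12 π electrons → 4(3), antiaromatic.
Anion: 6 × 2 + 2 = 14 π electrons → 4(3)+2, aromatic.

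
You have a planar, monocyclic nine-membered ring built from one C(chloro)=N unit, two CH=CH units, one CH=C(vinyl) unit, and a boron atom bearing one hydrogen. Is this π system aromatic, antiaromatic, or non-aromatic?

Antiaromatic

Check conjugation: each doubly-bonded ring atom is sp² with one p-orbital electron; each =N– nitrogen is pyridine-type (lone pair in the sp² plane, one electron in the p orbital); the boron has an empty p orbital — every position has a p orbital, so the cyclic π system is continuous.
Tallying contributions gives 4 × 2 = 8 from the double-bond units + 0 from the BH atom = 8.
8 is a 4n count (n = 2), so the planar conjugated ring is antiaromatic.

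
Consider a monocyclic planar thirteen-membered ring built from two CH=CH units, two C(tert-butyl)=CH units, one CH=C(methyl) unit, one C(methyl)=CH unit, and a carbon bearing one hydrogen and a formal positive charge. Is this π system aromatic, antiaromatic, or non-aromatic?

All ring atoms are sp² and supply a p orbital to the ring (every atom in a ring double bond is sp² and brings one electron to the p orbital; the carbocation has an empty p orbital); the conjugation is uninterrupted.
Counting π electrons: 6 × 2 = 12 from the double-bond units + 0 from the CH(+) atom = 12.
With 12 = 4·3 π electrons, Hückel's rule classifies the planar ring as antiaromatic.

Antiaromatic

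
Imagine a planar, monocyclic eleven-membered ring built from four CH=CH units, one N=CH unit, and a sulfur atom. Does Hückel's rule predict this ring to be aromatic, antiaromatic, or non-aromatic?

Antiaromatic

Every ring atom contributes a p orbital perpendicular to the ring (the double-bond atoms are sp², each contributing one p electron; the doubly-bonded nitrogens are pyridine-type — their lone pairs lie in the ring plane, leaving one electron in the p orbital; the sulfur donates one lone pair from its p orbital), so the π system is cyclic and fully conjugated.
π-electron count: 5 × 2 = 10 from the double-bond units + 2 from the S atom = 12.
With 12 = 4·3 π electrons, Hückel's rule classifies the planar ring as antiaromatic.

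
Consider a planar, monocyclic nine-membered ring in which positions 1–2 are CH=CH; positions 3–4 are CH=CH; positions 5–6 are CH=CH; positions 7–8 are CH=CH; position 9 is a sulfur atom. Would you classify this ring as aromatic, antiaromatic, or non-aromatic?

Aromatic

Check conjugation: every atom in a ring double bond is sp² and brings one electron to the p orbital; the sulfur donates one lone pair from its p orbital — every position has a p orbital, so the cyclic π system is continuous.
Adding the contributions, 4 × 2 = 8 from the double-bond units + 2 from the S atom = 10.
Since 10 = 4·2 + 2, the ring meets the 4n+2 criterion.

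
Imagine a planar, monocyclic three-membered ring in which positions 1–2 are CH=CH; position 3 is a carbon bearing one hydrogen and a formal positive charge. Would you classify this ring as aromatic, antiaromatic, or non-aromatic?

Check conjugation: each doubly-bonded ring atom is sp² with one p-orbital electron; the carbocation has an empty p orbital — every position has a p orbital, so the cyclic π system is continuous.
π-electron count: 1 × 2 = 2 from the double-bond unit + 0 from the CH(+) atom = 2.
2 = 4(0) + 2, which satisfies Hückel's 4n+2 rule.
(The species described is the cyclopropenyl cation.)

Aromatic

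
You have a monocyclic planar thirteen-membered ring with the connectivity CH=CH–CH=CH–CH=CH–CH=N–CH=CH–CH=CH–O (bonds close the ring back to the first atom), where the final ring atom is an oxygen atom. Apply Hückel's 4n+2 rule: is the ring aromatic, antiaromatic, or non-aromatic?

Every ring atom contributes a p orbital perpendicular to the ring (every atom in a ring double bond is sp² and brings one electron to the p orbital; the doubly-bonded nitrogens are pyridine-type — their lone pairs lie in the ring plane, leaving one electron in the p orbital; the oxygen donates one lone pair from its p orbital), so the π system is cyclic and fully conjugated.
π-electron count: 6 × 2 = 12 from the double-bond units + 2 from the O atom = 14.
Since 14 = 4·3 + 2, the ring meets the 4n+2 criterion.

Aromatic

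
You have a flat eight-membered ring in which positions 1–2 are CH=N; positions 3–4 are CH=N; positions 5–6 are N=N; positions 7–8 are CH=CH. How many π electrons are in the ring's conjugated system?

All ring atoms are sp² and supply a p orbital to the ring (each doubly-bonded ring atom is sp² with one p-orbital electron; each =N– nitrogen is pyridine-type (lone pair in the sp² plane, one electron in the p orbital)); the conjugation is uninterrupted.
Counting π electrons: 4 × 2 = 8 from the 4 double-bond units.

8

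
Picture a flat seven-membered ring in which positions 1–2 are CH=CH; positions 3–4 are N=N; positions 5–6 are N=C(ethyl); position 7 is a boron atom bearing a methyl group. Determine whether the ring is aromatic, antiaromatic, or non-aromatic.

Every ring atom contributes a p orbital perpendicular to the ring (every atom in a ring double bond is sp² and brings one electron to the p orbital; each =N– nitrogen is pyridine-type (lone pair in the sp² plane, one electron in the p orbital); the boron has an empty p orbital), so the π system is cyclic and fully conjugated.
π-electron count: 3 × 2 = 6 from the double-bond units + 0 from the B(methyl) atom = 6.
Since 6 = 4·1 + 2, the ring meets the 4n+2 criterion.

Aromatic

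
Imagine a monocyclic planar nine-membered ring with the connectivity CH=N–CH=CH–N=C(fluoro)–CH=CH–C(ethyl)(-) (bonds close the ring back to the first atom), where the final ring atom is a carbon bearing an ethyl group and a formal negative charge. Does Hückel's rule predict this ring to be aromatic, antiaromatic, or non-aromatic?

Aromatic

Every ring atom contributes a p orbital perpendicular to the ring (every atom in a ring double bond is sp² and brings one electron to the p orbital; each =N– nitrogen is pyridine-type (lone pair in the sp² plane, one electron in the p orbital); the carbanion's lone pair occupies the p orbital), so the π system is cyclic and fully conjugated.
Tallying contributions gives 4 × 2 = 8 from the double-bond units + 2 from the C(ethyl)(-) atom = 10.
That gives a 4n+2 count (10, n = 2).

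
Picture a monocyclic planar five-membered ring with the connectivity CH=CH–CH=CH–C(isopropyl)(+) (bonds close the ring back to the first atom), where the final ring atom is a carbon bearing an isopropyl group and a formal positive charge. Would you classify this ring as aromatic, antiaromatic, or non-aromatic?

Antiaromatic

All ring atoms are sp² and supply a p orbital to the ring (each doubly-bonded ring atom is sp² with one p-orbital electron; the carbocation has an empty p orbital); the conjugation is uninterrupted.
Adding the contributions, 2 × 2 = 4 from the double-bond units + 0 from the C(isopropyl)(+) atom = 4.
4 is a 4n count (n = 1), so the planar conjugated ring is antiaromatic.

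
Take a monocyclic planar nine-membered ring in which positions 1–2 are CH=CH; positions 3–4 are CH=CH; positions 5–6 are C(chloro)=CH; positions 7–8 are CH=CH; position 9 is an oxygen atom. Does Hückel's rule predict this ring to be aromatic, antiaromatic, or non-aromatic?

Aromatic

Every ring atom contributes a p orbital perpendicular to the ring (each doubly-bonded ring atom is sp² with one p-orbital electron; the oxygen donates one lone pair from its p orbital), so the π system is cyclic and fully conjugated.
Adding the contributions, 4 × 2 = 8 from the double-bond units + 2 from the O atom = 10.
With 10 π electrons (n = 2), the Hückel 4n+2 condition holds.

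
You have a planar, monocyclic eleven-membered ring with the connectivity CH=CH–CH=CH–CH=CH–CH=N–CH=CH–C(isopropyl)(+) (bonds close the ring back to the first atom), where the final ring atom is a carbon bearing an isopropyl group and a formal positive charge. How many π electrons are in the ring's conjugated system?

The p orbitals form a continuous loop: the double-bond atoms are sp², each contributing one p electron; each =N– nitrogen is pyridine-type (lone pair in the sp² plane, one electron in the p orbital); the carbocation has an empty p orbital. The ring is fully conjugated.
Counting π electrons: 5 × 2 = 10 from the double-bond units + 0 from the C(isopropyl)(+) atom = 10.

10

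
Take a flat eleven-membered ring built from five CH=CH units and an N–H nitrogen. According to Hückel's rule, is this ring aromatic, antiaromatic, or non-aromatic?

The p orbitals form a continuous loop: each doubly-bonded ring atom is sp² with one p-orbital electron; the pyrrole-type nitrogen donates its lone pair from the p orbital. The ring is fully conjugated.
Adding the contributions, 5 × 2 = 10 from the double-bond units + 2 from the NH atom = 12.
12 = 4(3); a planar, fully conjugated 4n system is antiaromatic.

Antiaromatic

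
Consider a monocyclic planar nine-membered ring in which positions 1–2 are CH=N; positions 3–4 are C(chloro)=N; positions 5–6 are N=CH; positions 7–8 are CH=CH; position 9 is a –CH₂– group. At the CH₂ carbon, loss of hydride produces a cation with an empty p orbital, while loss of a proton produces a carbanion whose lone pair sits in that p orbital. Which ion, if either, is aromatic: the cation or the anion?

In either ion the ring is fully conjugated: every atom, including the new sp² carbon, supplies a p orbital.
Cation: 4 × 2 + 0 = 8 π electrons → 4(2), antiaromatic.
Anion: 4 × 2 + 2 = 10 π electrons → 4(2)+2, aromatic.

The anion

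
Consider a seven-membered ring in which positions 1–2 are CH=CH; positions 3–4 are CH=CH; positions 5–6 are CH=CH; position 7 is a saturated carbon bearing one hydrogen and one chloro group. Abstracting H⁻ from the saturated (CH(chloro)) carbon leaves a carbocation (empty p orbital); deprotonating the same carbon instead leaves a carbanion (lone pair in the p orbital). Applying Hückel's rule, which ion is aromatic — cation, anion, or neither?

The cation

Both ions have a continuous loop of p orbitals — each ring atom is sp².
Cation: 3 × 2 + 0 = 6 π electrons → 4(1)+2, aromatic.
Anion: 3 × 2 + 2 = 8 π electrons → 4(2), antiaromatic.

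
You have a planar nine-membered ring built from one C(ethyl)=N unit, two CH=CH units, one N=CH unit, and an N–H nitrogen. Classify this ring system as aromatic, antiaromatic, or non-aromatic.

Check conjugation: every atom in a ring double bond is sp² and brings one electron to the p orbital; the doubly-bonded nitrogens are pyridine-type — their lone pairs lie in the ring plane, leaving one electron in the p orbital; the pyrrole-type nitrogen donates its lone pair from the p orbital — every position has a p orbital, so the cyclic π system is continuous.
π-electron count: 4 × 2 = 8 from the double-bond units + 2 from the NH atom = 10.
That gives a 4n+2 count (10, n = 2).

Aromatic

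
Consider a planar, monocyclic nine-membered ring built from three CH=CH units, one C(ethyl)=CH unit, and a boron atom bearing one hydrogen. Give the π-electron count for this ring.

Every ring atom contributes a p orbital perpendicular to the ring (every atom in a ring double bond is sp² and brings one electron to the p orbital; the boron has an empty p orbital), so the π system is cyclic and fully conjugated.
Tallying contributions gives 4 × 2 = 8 from the double-bond units + 0 from the BH atom = 8.

8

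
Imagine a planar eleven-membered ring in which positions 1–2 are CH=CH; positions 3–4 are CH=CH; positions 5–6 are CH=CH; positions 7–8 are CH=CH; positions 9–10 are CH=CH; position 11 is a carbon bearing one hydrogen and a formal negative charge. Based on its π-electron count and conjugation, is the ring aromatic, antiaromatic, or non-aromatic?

All ring atoms are sp² and supply a p orbital to the ring (every atom in a ring double bond is sp² and brings one electron to the p orbital; the carbanion's lone pair occupies the p orbital); the conjugation is uninterrupted.
Tallying contributions gives 5 × 2 = 10 from the double-bond units + 2 from the CH(-) atom = 12.
12 = 4(3); a planar, fully conjugated 4n system is antiaromatic.

Antiaromatic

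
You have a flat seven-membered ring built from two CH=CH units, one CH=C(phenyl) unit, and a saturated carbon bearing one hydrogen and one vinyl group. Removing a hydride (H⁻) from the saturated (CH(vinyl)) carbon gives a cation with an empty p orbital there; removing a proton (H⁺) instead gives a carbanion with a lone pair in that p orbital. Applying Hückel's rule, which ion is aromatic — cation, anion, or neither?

The cation

Once that carbon is sp², every ring atom has a p orbital and both ions are fully conjugated.
Cation: 3 × 2 + 0 = 6 π electrons → 4(1)+2, aromatic.
Anion: 3 × 2 + 2 = 8 π electrons → 4(2), antiaromatic.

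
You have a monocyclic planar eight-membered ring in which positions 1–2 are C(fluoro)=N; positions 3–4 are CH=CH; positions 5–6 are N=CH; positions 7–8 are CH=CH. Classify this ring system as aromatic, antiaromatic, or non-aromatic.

Antiaromatic

The p orbitals form a continuous loop: the double-bond atoms are sp², each contributing one p electron; each =N– nitrogen is pyridine-type (lone pair in the sp² plane, one electron in the p orbital). The ring is fully conjugated.
π-electron count: 4 × 2 = 8 from the 4 double-bond units.
A 4n π count (8, n = 2) in a planar conjugated ring means antiaromatic.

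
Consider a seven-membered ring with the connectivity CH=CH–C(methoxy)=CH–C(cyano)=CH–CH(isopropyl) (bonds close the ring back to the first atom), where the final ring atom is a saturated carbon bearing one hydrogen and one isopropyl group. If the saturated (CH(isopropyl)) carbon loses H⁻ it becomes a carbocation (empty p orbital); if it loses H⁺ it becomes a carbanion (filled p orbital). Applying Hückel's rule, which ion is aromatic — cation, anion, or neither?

The cation

In either ion the ring is fully conjugated: every atom, including the new sp² carbon, supplies a p orbital.
Cation: 3 × 2 + 0 = 6 π electrons → 4(1)+2, aromatic.
Anion: 3 × 2 + 2 = 8 π electrons → 4(2), antiaromatic.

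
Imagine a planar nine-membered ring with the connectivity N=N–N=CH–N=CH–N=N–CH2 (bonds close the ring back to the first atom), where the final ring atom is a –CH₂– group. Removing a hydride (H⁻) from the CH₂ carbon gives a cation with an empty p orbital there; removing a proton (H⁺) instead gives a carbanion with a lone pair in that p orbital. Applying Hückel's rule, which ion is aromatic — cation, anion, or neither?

The anion

Both ions have a continuous loop of p orbitals — each ring atom is sp².
Cation: 4 × 2 + 0 = 8 π electrons → 4(2), antiaromatic.
Anion: 4 × 2 + 2 = 10 π electrons → 4(2)+2, aromatic.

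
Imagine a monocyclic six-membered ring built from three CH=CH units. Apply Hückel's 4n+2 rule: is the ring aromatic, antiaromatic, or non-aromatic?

All ring atoms are sp² and supply a p orbital to the ring (each doubly-bonded ring atom is sp² with one p-orbital electron); the conjugation is uninterrupted.
Adding the contributions, 3 × 2 = 6 from the 3 double-bond units.
Since 6 = 4·1 + 2, the ring meets the 4n+2 criterion.
This is benzene.

Aromatic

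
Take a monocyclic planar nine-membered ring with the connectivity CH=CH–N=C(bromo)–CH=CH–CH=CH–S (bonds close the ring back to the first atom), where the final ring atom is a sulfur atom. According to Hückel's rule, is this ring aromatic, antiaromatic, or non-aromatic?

Aromatic

All ring atoms are sp² and supply a p orbital to the ring (every atom in a ring double bond is sp² and brings one electron to the p orbital; each =N– nitrogen is pyridine-type (lone pair in the sp² plane, one electron in the p orbital); the sulfur donates one lone pair from its p orbital); the conjugation is uninterrupted.
Adding the contributions, 4 × 2 = 8 from the double-bond units + 2 from the S atom = 10.
That gives a 4n+2 count (10, n = 2).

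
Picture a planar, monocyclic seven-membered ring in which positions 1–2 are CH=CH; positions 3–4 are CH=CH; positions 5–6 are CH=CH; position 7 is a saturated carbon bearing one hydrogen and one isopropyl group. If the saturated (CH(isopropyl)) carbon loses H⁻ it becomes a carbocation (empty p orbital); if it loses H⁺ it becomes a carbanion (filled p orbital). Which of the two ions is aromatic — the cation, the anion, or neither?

The cation

In both ions every ring atom is sp² and contributes a p orbital, so both rings are fully conjugated.
Cation: 3 × 2 + 0 = 6 π electrons → 4(1)+2, aromatic.
Anion: 3 × 2 + 2 = 8 π electrons → 4(2), antiaromatic.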